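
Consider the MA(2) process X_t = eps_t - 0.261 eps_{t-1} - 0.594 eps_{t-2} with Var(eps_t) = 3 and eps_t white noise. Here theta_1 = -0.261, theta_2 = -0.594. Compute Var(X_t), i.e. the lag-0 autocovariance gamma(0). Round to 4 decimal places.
\gamma(0) = 4.2629

For an MA(q) process X_t = eps_t + sum_i theta_i eps_{t-i} with
Var(eps_t) = sigma^2, the variance is
  gamma(0) = sigma^2 * (1 + sum_i theta_i^2).
  sum_i theta_i^2 = (-0.261)^2 + (-0.594)^2 = 0.068121 + 0.352836 = 0.420957.
  gamma(0) = 3 * (1 + 0.420957) = 3 * 1.420957 = 4.262871, which rounds to 4.2629.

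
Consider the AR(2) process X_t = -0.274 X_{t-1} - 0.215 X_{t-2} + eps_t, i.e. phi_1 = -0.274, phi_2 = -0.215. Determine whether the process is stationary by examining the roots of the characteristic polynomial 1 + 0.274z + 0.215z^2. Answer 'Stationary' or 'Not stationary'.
\text{Stationary}

The AR(p) characteristic polynomial is P(z) = 1 + 0.274z + 0.215z^2.
Stationarity requires all roots to lie outside the unit circle, i.e. |z| > 1 for every root.
Set 1 + (0.274) z + (0.215) z^2 = 0, i.e. a z^2 + b z + c = 0 with a = 0.215, b = 0.274, c = 1.
Discriminant D = b^2 - 4ac = (0.274)^2 - 4*(0.215)*1 = 0.075076 - (0.86) = -0.784924.
D < 0, so the roots are the complex-conjugate pair z = (-b +/- i sqrt(-D)) / (2a) = -0.6372 +/- 2.0604i.
For a conjugate pair |z|^2 = z * conj(z) = (product of roots) = c/a = 1/(0.215) = 4.651163, so |z| = sqrt(4.651163) = 2.1567 for both roots.
Moduli of all roots: 2.1567, 2.1567.
All moduli strictly greater than 1? Yes.
Verdict: Stationary.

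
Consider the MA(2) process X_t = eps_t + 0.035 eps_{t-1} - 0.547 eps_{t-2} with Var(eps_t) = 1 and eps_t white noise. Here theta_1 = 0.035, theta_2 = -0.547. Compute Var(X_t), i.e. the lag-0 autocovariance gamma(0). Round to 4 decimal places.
\gamma(0) = 1.3004

For an MA(q) process X_t = eps_t + sum_i theta_i eps_{t-i} with
Var(eps_t) = sigma^2, the variance is
  gamma(0) = sigma^2 * (1 + sum_i theta_i^2).
  sum_i theta_i^2 = (0.035)^2 + (-0.547)^2 = 0.001225 + 0.299209 = 0.300434.
  gamma(0) = 1 * (1 + 0.300434) = 1 * 1.300434 = 1.300434, which rounds to 1.3004.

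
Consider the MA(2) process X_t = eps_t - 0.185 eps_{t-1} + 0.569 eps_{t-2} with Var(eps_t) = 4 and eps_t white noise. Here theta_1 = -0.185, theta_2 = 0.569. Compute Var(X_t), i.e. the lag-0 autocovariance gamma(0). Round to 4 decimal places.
\gamma(0) = 5.4319

For an MA(q) process X_t = eps_t + sum_i theta_i eps_{t-i} with
Var(eps_t) = sigma^2, the variance is
  gamma(0) = sigma^2 * (1 + sum_i theta_i^2).
  sum_i theta_i^2 = (-0.185)^2 + (0.569)^2 = 0.034225 + 0.323761 = 0.357986.
  gamma(0) = 4 * (1 + 0.357986) = 4 * 1.357986 = 5.431944, which rounds to 5.4319.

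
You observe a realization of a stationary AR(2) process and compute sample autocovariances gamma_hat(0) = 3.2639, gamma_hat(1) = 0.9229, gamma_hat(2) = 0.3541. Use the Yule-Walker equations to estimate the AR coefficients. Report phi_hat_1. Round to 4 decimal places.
\hat\phi_{1} = 0.2740

The Yule-Walker equations for an AR(p) process read, in matrix form,
  Gamma_p phi = r_p,   with   (Gamma_p)_{ij} = gamma(|i - j|),
                       (r_p)_i = gamma(i),   i,j = 1..p.
Substitute the sample gammas (Toeplitz matrix and right-hand side of size 2):
  Gamma_p = [[3.2639, 0.9229], [0.9229, 3.2639]]
  r_p     = [0.9229, 0.3541]
Written out:
  3.2639 phi_1 + 0.9229 phi_2 = 0.9229
  0.9229 phi_1 + 3.2639 phi_2 = 0.3541
Solve by Cramer's rule:
  det = gamma(0)^2 - gamma(1)^2 = (3.2639)^2 - (0.9229)^2 = 10.65304321 - 0.85174441 = 9.8012988
  phi_hat_1 = [gamma(1) gamma(0) - gamma(1) gamma(2)] / det = [(0.9229)(3.2639) - (0.9229)(0.3541)] / 9.8012988 = 2.68545442 / 9.8012988 = 0.274
  phi_hat_2 = [gamma(0) gamma(2) - gamma(1)^2] / det = [(3.2639)(0.3541) - (0.9229)^2] / 9.8012988 = 0.30400258 / 9.8012988 = 0.031
So phi_hat = [0.2740, 0.0310].
Therefore phi_hat_1 = 0.2740.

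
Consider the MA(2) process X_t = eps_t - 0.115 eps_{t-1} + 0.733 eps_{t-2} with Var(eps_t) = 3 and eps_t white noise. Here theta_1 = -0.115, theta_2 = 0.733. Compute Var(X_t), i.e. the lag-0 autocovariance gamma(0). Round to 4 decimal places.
\gamma(0) = 4.6515

For an MA(q) process X_t = eps_t + sum_i theta_i eps_{t-i} with
Var(eps_t) = sigma^2, the variance is
  gamma(0) = sigma^2 * (1 + sum_i theta_i^2).
  sum_i theta_i^2 = (-0.115)^2 + (0.733)^2 = 0.013225 + 0.537289 = 0.550514.
  gamma(0) = 3 * (1 + 0.550514) = 3 * 1.550514 = 4.651542, which rounds to 4.6515.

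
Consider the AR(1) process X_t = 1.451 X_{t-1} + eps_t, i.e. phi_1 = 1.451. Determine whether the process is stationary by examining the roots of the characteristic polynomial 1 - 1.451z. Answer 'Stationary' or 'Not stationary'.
\text{Not stationary}

The AR(p) characteristic polynomial is P(z) = 1 - 1.451z.
Stationarity requires all roots to lie outside the unit circle, i.e. |z| > 1 for every root.
This is linear in z: 1 + (-1.451) z = 0  =>  z = -1/(-1.451) = 0.68918,  |z| = 0.68918.
Moduli of all roots: 0.6892.
All moduli strictly greater than 1? No.
Verdict: Not stationary.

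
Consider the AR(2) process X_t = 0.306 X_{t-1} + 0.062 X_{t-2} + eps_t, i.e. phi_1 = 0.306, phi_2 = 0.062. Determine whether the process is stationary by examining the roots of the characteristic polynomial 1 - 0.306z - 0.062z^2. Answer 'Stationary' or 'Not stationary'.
\text{Stationary}

The AR(p) characteristic polynomial is P(z) = 1 - 0.306z - 0.062z^2.
Stationarity requires all roots to lie outside the unit circle, i.e. |z| > 1 for every root.
Set 1 + (-0.306) z + (-0.062) z^2 = 0, i.e. a z^2 + b z + c = 0 with a = -0.062, b = -0.306, c = 1.
Discriminant D = b^2 - 4ac = (-0.306)^2 - 4*(-0.062)*1 = 0.093636 - (-0.248) = 0.341636.
D >= 0, so the roots are real: z = (-b +/- sqrt(D)) / (2a) = (0.306 +/- 0.584496) / (-0.124).
  z_1 = (0.306 + 0.584496) / (-0.124) = -7.1814,   |z_1| = 7.1814.
  z_2 = (0.306 - 0.584496) / (-0.124) = 2.2459,   |z_2| = 2.2459.
Moduli of all roots: 7.1814, 2.2459.
All moduli strictly greater than 1? Yes.
Verdict: Stationary.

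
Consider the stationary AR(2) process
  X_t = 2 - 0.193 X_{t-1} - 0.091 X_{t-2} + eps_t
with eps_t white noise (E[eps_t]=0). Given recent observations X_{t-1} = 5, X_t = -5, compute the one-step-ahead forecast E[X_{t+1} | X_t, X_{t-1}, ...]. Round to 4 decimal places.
E[X_{t+1} \mid \mathcal F_t] = 2.5100

For an AR(p) model X_t = c + sum_i phi_i X_{t-i} + eps_t, the
one-step-ahead conditional mean is
  E[X_{t+1} | X_t, ...] = c + sum_i phi_i X_{t+1-i}.
Substitute known values:
  E[X_{t+1} | ...] = 2 + (-0.193) * (-5) + (-0.091) * (5)
                   = 2.5100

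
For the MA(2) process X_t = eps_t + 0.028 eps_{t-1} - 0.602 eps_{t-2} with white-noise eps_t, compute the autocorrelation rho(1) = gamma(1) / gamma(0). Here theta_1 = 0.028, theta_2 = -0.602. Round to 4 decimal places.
\rho(1) = 0.0082

For an MA(q) process with theta_0 = 1, the autocovariance is
  gamma(k) = sigma^2 * sum_{i=0..q-k} theta_i * theta_{i+k},
and rho(k) = gamma(k) / gamma(0). Sigma^2 cancels.
  numerator   = (1)*(0.028) + (0.028)*(-0.602) = 0.011144.
  denominator = (1)^2 + (0.028)^2 + (-0.602)^2 = 1.363188.
  rho(1) = 0.011144 / 1.363188 = 0.0082.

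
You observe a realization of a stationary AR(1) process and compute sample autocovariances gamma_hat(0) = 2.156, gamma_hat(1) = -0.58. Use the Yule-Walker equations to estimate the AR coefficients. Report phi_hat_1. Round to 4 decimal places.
\hat\phi_{1} = -0.2690

The Yule-Walker equations for an AR(p) process read, in matrix form,
  Gamma_p phi = r_p,   with   (Gamma_p)_{ij} = gamma(|i - j|),
                       (r_p)_i = gamma(i),   i,j = 1..p.
Substitute the sample gammas (Toeplitz matrix and right-hand side of size 1):
  Gamma_p = [[2.156]]
  r_p     = [-0.58]
With p = 1 this is the single equation gamma(0) phi_1 = gamma(1):
  phi_hat_1 = gamma(1) / gamma(0) = -0.58 / 2.156 = -0.2690.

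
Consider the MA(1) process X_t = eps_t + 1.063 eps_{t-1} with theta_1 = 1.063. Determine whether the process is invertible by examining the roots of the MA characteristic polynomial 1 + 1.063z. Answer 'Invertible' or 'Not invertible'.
\text{Not invertible}

The MA(q) characteristic polynomial is P(z) = 1 + 1.063z.
Invertibility requires all roots to lie outside the unit circle, i.e. |z| > 1 for every root.
This is linear in z: 1 + (1.063) z = 0  =>  z = -1/(1.063) = -0.940734,  |z| = 0.940734.
Moduli of all roots: 0.9407.
All moduli strictly greater than 1? No.
Verdict: Not invertible.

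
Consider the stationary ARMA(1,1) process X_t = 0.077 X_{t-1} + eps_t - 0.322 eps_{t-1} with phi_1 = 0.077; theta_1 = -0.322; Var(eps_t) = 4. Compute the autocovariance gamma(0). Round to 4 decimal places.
\gamma(0) = 4.2415

Multiply the model equation by X_{t-k} and take expectations. With theta_0 = psi_0 = 1 and psi_j the MA(infinity) weights, this gives
  gamma(k) - sum_i phi_i gamma(k-i) = c_k,
  c_k = sigma^2 * sum_{j=k..q} theta_j psi_{j-k}   (c_k = 0 for k > q),
using gamma(-m) = gamma(m).
psi-weights needed (psi_j = theta_j + sum_i phi_i psi_{j-i}):
  psi_1 = theta_1 + phi_1 = -0.322 + (0.077) = -0.245
Right-hand sides:
  c_0 = sigma^2 (1 + theta_1 psi_1) = 4 * (1 + (-0.322)(-0.245)) = 4 * 1.07889 = 4.31556
  c_1 = sigma^2 theta_1 = 4 * (-0.322) = -1.288
  c_2 = 0
Equations for k = 0 and k = 1 (AR order 1):
  gamma(0) = phi_1 gamma(1) + c_0
  gamma(1) = phi_1 gamma(0) + c_1
Substituting the second into the first: gamma(0) (1 - phi_1^2) = c_0 + phi_1 c_1, so
  gamma(0) = (c_0 + phi_1 c_1) / (1 - phi_1^2) = (4.31556 + (0.077)(-1.288)) / (1 - (0.077)^2) = 4.216384 / 0.994071 = 4.241532.
Therefore gamma(0) = 4.2415 (to 4 decimal places).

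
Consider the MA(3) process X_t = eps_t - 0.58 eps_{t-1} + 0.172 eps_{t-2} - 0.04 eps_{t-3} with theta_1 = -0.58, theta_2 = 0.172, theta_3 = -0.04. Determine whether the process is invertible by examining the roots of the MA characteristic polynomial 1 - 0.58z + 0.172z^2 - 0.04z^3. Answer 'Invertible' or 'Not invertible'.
\text{Invertible}

The MA(q) characteristic polynomial is P(z) = 1 - 0.58z + 0.172z^2 - 0.04z^3.
Invertibility requires all roots to lie outside the unit circle, i.e. |z| > 1 for every root.
Degree 3: look for a simple real root z0 first, then factor out (1 - z/z0) and solve the remaining quadratic.
Testing z0 = 2.5: P(2.5) = 1 + (-0.58)(2.5) + (0.172)(2.5)^2 + (-0.04)(2.5)^3
  = 1 + (-1.45) + (1.075) + (-0.625) = 0.  So z_0 = 2.5 is a root, |z_0| = 2.5.
Divide out the factor (1 - 0.4 z) = (1 - z/z0) (since 1/z0 = 0.4):
  P(z) = (1 - 0.4 z)(1 + (-0.18) z + (0.1) z^2)
  [check: z-coef -0.18 - (0.4) = -0.58; z^2-coef 0.1 - (0.4)(-0.18) = 0.172; z^3-coef -(0.4)(0.1) = -0.04.]
Remaining roots from the quadratic factor 1 + (-0.18) z + (0.1) z^2:
  Set 1 + (-0.18) z + (0.1) z^2 = 0, i.e. a z^2 + b z + c = 0 with a = 0.1, b = -0.18, c = 1.
  Discriminant D = b^2 - 4ac = (-0.18)^2 - 4*(0.1)*1 = 0.0324 - (0.4) = -0.3676.
  D < 0, so the roots are the complex-conjugate pair z = (-b +/- i sqrt(-D)) / (2a) = 0.9 +/- 3.0315i.
  For a conjugate pair |z|^2 = z * conj(z) = (product of roots) = c/a = 1/(0.1) = 10, so |z| = sqrt(10) = 3.1623 for both roots.
Moduli of all roots: 2.5000, 3.1623, 3.1623.
All moduli strictly greater than 1? Yes.
Verdict: Invertible.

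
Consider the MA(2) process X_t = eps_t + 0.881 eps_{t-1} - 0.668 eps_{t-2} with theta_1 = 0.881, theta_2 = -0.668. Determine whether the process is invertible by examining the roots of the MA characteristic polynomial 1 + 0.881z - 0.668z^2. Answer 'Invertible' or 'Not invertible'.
\text{Not invertible}

The MA(q) characteristic polynomial is P(z) = 1 + 0.881z - 0.668z^2.
Invertibility requires all roots to lie outside the unit circle, i.e. |z| > 1 for every root.
Set 1 + (0.881) z + (-0.668) z^2 = 0, i.e. a z^2 + b z + c = 0 with a = -0.668, b = 0.881, c = 1.
Discriminant D = b^2 - 4ac = (0.881)^2 - 4*(-0.668)*1 = 0.776161 - (-2.672) = 3.448161.
D >= 0, so the roots are real: z = (-b +/- sqrt(D)) / (2a) = (-0.881 +/- 1.856922) / (-1.336).
  z_1 = (-0.881 + 1.856922) / (-1.336) = -0.7305,   |z_1| = 0.7305.
  z_2 = (-0.881 - 1.856922) / (-1.336) = 2.0493,   |z_2| = 2.0493.
Moduli of all roots: 0.7305, 2.0493.
All moduli strictly greater than 1? No.
Verdict: Not invertible.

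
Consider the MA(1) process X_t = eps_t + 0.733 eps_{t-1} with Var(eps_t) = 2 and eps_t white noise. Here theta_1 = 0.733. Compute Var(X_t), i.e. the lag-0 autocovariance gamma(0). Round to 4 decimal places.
\gamma(0) = 3.0746

For an MA(q) process X_t = eps_t + sum_i theta_i eps_{t-i} with
Var(eps_t) = sigma^2, the variance is
  gamma(0) = sigma^2 * (1 + sum_i theta_i^2).
  sum_i theta_i^2 = (0.733)^2 = 0.537289.
  gamma(0) = 2 * (1 + 0.537289) = 2 * 1.537289 = 3.074578, which rounds to 3.0746.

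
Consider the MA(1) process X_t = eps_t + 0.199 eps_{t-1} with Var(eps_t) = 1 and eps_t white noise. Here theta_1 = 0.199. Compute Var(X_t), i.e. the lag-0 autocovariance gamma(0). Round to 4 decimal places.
\gamma(0) = 1.0396

For an MA(q) process X_t = eps_t + sum_i theta_i eps_{t-i} with
Var(eps_t) = sigma^2, the variance is
  gamma(0) = sigma^2 * (1 + sum_i theta_i^2).
  sum_i theta_i^2 = (0.199)^2 = 0.039601.
  gamma(0) = 1 * (1 + 0.039601) = 1 * 1.039601 = 1.039601, which rounds to 1.0396.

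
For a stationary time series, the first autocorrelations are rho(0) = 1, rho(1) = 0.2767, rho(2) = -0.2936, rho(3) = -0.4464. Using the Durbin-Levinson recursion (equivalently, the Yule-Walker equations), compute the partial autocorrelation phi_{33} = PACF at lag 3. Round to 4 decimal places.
\phi_{33} = -0.2860

The PACF at lag k is phi_{kk}, the last component of the solution
to the Yule-Walker system G_k phi = r_k where
  (G_k)_{ij} = rho(|i - j|), (r_k)_i = rho(i), i,j = 1..k.
Equivalently, Durbin-Levinson gives phi_{kk} iteratively:
  phi_{11} = rho(1)
  phi_{kk} = [rho(k) - sum_{j=1..k-1} phi_{k-1,j} rho(k-j)]
            / [1 - sum_{j=1..k-1} phi_{k-1,j} rho(j)],
  phi_{k,j} = phi_{k-1,j} - phi_{kk} phi_{k-1,k-j},  j = 1..k-1.
Step k = 1:
  phi_11 = rho(1) = 0.2767.
Step k = 2:
  phi_22 = [rho(2) - phi_11 rho(1)] / [1 - phi_11 rho(1)] = [-0.2936 - (0.2767)(0.2767)] / [1 - (0.2767)(0.2767)]
         = -0.37016289 / 0.92343711 = -0.400853.
  Update: phi_21 = phi_11 - phi_22 phi_11 = 0.2767 - (-0.400853)(0.2767) = 0.387616.
Step k = 3:
  phi_33 = [rho(3) - phi_21 rho(2) - phi_22 rho(1)] / [1 - phi_21 rho(1) - phi_22 rho(2)]
    numerator   = -0.4464 - (0.387616)(-0.2936) - (-0.400853)(0.2767) = -0.22167977
    denominator = 1 - (0.387616)(0.2767) - (-0.400853)(-0.2936) = 0.77505606
  phi_33 = -0.22167977 / 0.77505606 = -0.286.
Therefore phi_{33} = -0.2860.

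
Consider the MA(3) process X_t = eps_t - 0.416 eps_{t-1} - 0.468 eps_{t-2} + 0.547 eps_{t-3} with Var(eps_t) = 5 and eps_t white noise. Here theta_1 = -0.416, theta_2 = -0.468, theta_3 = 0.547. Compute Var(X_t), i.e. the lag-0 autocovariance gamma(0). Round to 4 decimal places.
\gamma(0) = 8.4564

For an MA(q) process X_t = eps_t + sum_i theta_i eps_{t-i} with
Var(eps_t) = sigma^2, the variance is
  gamma(0) = sigma^2 * (1 + sum_i theta_i^2).
  sum_i theta_i^2 = (-0.416)^2 + (-0.468)^2 + (0.547)^2 = 0.173056 + 0.219024 + 0.299209 = 0.691289.
  gamma(0) = 5 * (1 + 0.691289) = 5 * 1.691289 = 8.456445, which rounds to 8.4564.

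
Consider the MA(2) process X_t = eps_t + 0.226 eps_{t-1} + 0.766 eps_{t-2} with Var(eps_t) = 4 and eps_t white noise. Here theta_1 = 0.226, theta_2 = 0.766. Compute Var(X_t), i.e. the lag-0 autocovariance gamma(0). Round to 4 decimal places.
\gamma(0) = 6.5513

For an MA(q) process X_t = eps_t + sum_i theta_i eps_{t-i} with
Var(eps_t) = sigma^2, the variance is
  gamma(0) = sigma^2 * (1 + sum_i theta_i^2).
  sum_i theta_i^2 = (0.226)^2 + (0.766)^2 = 0.051076 + 0.586756 = 0.637832.
  gamma(0) = 4 * (1 + 0.637832) = 4 * 1.637832 = 6.551328, which rounds to 6.5513.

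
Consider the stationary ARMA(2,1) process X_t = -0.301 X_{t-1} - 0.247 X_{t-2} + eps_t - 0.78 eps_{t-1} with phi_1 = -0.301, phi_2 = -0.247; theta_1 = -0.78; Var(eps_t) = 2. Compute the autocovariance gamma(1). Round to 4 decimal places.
\gamma(1) = -2.3347

Multiply the model equation by X_{t-k} and take expectations. With theta_0 = psi_0 = 1 and psi_j the MA(infinity) weights, this gives
  gamma(k) - sum_i phi_i gamma(k-i) = c_k,
  c_k = sigma^2 * sum_{j=k..q} theta_j psi_{j-k}   (c_k = 0 for k > q),
using gamma(-m) = gamma(m).
psi-weights needed (psi_j = theta_j + sum_i phi_i psi_{j-i}):
  psi_1 = theta_1 + phi_1 = -0.78 + (-0.301) = -1.081
Right-hand sides:
  c_0 = sigma^2 (1 + theta_1 psi_1) = 2 * (1 + (-0.78)(-1.081)) = 2 * 1.84318 = 3.68636
  c_1 = sigma^2 theta_1 = 2 * (-0.78) = -1.56
  c_2 = 0
Equations for k = 0, 1, 2 (AR order 2, c_2 = 0):
  (E0) gamma(0) = phi_1 gamma(1) + phi_2 gamma(2) + c_0
  (E1) gamma(1) = phi_1 gamma(0) + phi_2 gamma(1) + c_1
  (E2) gamma(2) = phi_1 gamma(1) + phi_2 gamma(0)
From (E1): gamma(1) = A gamma(0) + B with
  A = phi_1 / (1 - phi_2) = -0.301 / 1.247 = -0.241379,   B = c_1 / (1 - phi_2) = -1.56 / 1.247 = -1.251002.
Insert (E2) into (E0): gamma(0) (1 - phi_2^2) = phi_1 (1 + phi_2) gamma(1) + c_0.
  phi_1 (1 + phi_2) = (-0.301)(0.753) = -0.226653,   1 - phi_2^2 = 0.938991.
Replace gamma(1) by A gamma(0) + B and collect gamma(0):
  gamma(0) [0.938991 - (-0.226653)(-0.241379)] = (-0.226653)(-1.251002) + 3.68636
  gamma(0) * 0.884282 = 3.969903
  gamma(0) = 3.969903 / 0.884282 = 4.489411.
  gamma(1) = A gamma(0) + B = (-0.241379)(4.489411) + (-1.251002) = -2.334653.
Therefore gamma(1) = -2.3347 (to 4 decimal places).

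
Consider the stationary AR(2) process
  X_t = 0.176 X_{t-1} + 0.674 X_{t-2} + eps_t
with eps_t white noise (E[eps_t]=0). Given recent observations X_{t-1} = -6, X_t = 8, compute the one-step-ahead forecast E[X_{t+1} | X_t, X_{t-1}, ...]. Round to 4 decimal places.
E[X_{t+1} \mid \mathcal F_t] = -2.6360

For an AR(p) model X_t = c + sum_i phi_i X_{t-i} + eps_t, the
one-step-ahead conditional mean is
  E[X_{t+1} | X_t, ...] = c + sum_i phi_i X_{t+1-i}.
Substitute known values:
  E[X_{t+1} | ...] = (0.176) * (8) + (0.674) * (-6)
                   = -2.6360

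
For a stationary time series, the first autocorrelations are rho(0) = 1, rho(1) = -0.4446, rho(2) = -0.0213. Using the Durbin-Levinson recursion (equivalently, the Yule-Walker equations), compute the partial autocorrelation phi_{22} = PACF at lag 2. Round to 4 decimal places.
\phi_{22} = -0.2729

The PACF at lag k is phi_{kk}, the last component of the solution
to the Yule-Walker system G_k phi = r_k where
  (G_k)_{ij} = rho(|i - j|), (r_k)_i = rho(i), i,j = 1..k.
Equivalently, Durbin-Levinson gives phi_{kk} iteratively:
  phi_{11} = rho(1)
  phi_{kk} = [rho(k) - sum_{j=1..k-1} phi_{k-1,j} rho(k-j)]
            / [1 - sum_{j=1..k-1} phi_{k-1,j} rho(j)],
  phi_{k,j} = phi_{k-1,j} - phi_{kk} phi_{k-1,k-j},  j = 1..k-1.
Step k = 1:
  phi_11 = rho(1) = -0.4446.
Step k = 2:
  phi_22 = [rho(2) - phi_11 rho(1)] / [1 - phi_11 rho(1)] = [-0.0213 - (-0.4446)(-0.4446)] / [1 - (-0.4446)(-0.4446)]
         = -0.21896916 / 0.80233084 = -0.2729.
Therefore phi_{22} = -0.2729.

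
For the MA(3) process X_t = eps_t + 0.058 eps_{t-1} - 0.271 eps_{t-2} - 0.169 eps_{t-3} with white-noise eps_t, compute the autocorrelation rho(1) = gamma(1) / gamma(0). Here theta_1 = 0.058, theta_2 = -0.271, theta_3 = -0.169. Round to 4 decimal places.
\rho(1) = 0.0797

For an MA(q) process with theta_0 = 1, the autocovariance is
  gamma(k) = sigma^2 * sum_{i=0..q-k} theta_i * theta_{i+k},
and rho(k) = gamma(k) / gamma(0). Sigma^2 cancels.
  numerator   = (1)*(0.058) + (0.058)*(-0.271) + (-0.271)*(-0.169) = 0.088081.
  denominator = (1)^2 + (0.058)^2 + (-0.271)^2 + (-0.169)^2 = 1.105366.
  rho(1) = 0.088081 / 1.105366 = 0.0797.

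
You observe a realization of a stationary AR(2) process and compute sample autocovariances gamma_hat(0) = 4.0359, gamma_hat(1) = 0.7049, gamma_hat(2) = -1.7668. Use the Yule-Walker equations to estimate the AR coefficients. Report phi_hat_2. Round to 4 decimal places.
\hat\phi_{2} = -0.4830

The Yule-Walker equations for an AR(p) process read, in matrix form,
  Gamma_p phi = r_p,   with   (Gamma_p)_{ij} = gamma(|i - j|),
                       (r_p)_i = gamma(i),   i,j = 1..p.
Substitute the sample gammas (Toeplitz matrix and right-hand side of size 2):
  Gamma_p = [[4.0359, 0.7049], [0.7049, 4.0359]]
  r_p     = [0.7049, -1.7668]
Written out:
  4.0359 phi_1 + 0.7049 phi_2 = 0.7049
  0.7049 phi_1 + 4.0359 phi_2 = -1.7668
Solve by Cramer's rule:
  det = gamma(0)^2 - gamma(1)^2 = (4.0359)^2 - (0.7049)^2 = 16.28848881 - 0.49688401 = 15.7916048
  phi_hat_1 = [gamma(1) gamma(0) - gamma(1) gamma(2)] / det = [(0.7049)(4.0359) - (0.7049)(-1.7668)] / 15.7916048 = 4.09032323 / 15.7916048 = 0.259
  phi_hat_2 = [gamma(0) gamma(2) - gamma(1)^2] / det = [(4.0359)(-1.7668) - (0.7049)^2] / 15.7916048 = -7.62751213 / 15.7916048 = -0.483
So phi_hat = [0.2590, -0.4830].
Therefore phi_hat_2 = -0.4830.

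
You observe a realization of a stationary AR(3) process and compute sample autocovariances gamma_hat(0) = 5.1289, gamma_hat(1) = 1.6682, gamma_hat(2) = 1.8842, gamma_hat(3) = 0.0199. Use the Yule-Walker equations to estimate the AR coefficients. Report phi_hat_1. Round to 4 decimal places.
\hat\phi_{1} = 0.2930

The Yule-Walker equations for an AR(p) process read, in matrix form,
  Gamma_p phi = r_p,   with   (Gamma_p)_{ij} = gamma(|i - j|),
                       (r_p)_i = gamma(i),   i,j = 1..p.
Substitute the sample gammas (Toeplitz matrix and right-hand side of size 3):
  Gamma_p = [[5.1289, 1.6682, 1.8842], [1.6682, 5.1289, 1.6682], [1.8842, 1.6682, 5.1289]]
  r_p     = [1.6682, 1.8842, 0.0199]
Written out (R1..R3):
  (R1) 5.1289 phi_1 + 1.6682 phi_2 + 1.8842 phi_3 = 1.6682
  (R2) 1.6682 phi_1 + 5.1289 phi_2 + 1.6682 phi_3 = 1.8842
  (R3) 1.8842 phi_1 + 1.6682 phi_2 + 5.1289 phi_3 = 0.0199
Gaussian elimination:
  R2 <- R2 - (1.6682/5.1289) R1 = R2 - (0.325255) R1:  4.58631 phi_2 + 1.055355 phi_3 = 1.34161
  R3 <- R3 - (1.8842/5.1289) R1 = R3 - (0.367369) R1:  1.055355 phi_2 + 4.436703 phi_3 = -0.592945
  R3 <- R3 - (1.055355/4.58631) R2 = R3 - (0.23011) R2:  4.193855 phi_3 = -0.901663
Back-substitution:
  phi_hat_3 = -0.901663 / 4.193855 = -0.214996
  phi_hat_2 = (1.34161 - (1.055355)(-0.214996)) / 4.58631 = 0.341998
  phi_hat_1 = (1.6682 - (1.6682)(0.341998) - (1.8842)(-0.214996)) / 5.1289 = 0.293001
So phi_hat = [0.2930, 0.3420, -0.2150].
Therefore phi_hat_1 = 0.2930.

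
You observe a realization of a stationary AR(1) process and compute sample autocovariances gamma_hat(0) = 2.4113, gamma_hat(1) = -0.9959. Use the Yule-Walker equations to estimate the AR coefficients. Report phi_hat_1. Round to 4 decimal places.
\hat\phi_{1} = -0.4130

The Yule-Walker equations for an AR(p) process read, in matrix form,
  Gamma_p phi = r_p,   with   (Gamma_p)_{ij} = gamma(|i - j|),
                       (r_p)_i = gamma(i),   i,j = 1..p.
Substitute the sample gammas (Toeplitz matrix and right-hand side of size 1):
  Gamma_p = [[2.4113]]
  r_p     = [-0.9959]
With p = 1 this is the single equation gamma(0) phi_1 = gamma(1):
  phi_hat_1 = gamma(1) / gamma(0) = -0.9959 / 2.4113 = -0.4130.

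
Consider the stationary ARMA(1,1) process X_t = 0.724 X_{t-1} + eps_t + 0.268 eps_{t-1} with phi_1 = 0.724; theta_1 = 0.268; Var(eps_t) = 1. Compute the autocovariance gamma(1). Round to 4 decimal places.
\gamma(1) = 2.4893

Multiply the model equation by X_{t-k} and take expectations. With theta_0 = psi_0 = 1 and psi_j the MA(infinity) weights, this gives
  gamma(k) - sum_i phi_i gamma(k-i) = c_k,
  c_k = sigma^2 * sum_{j=k..q} theta_j psi_{j-k}   (c_k = 0 for k > q),
using gamma(-m) = gamma(m).
psi-weights needed (psi_j = theta_j + sum_i phi_i psi_{j-i}):
  psi_1 = theta_1 + phi_1 = 0.268 + (0.724) = 0.992
Right-hand sides:
  c_0 = sigma^2 (1 + theta_1 psi_1) = 1 * (1 + (0.268)(0.992)) = 1 * 1.265856 = 1.265856
  c_1 = sigma^2 theta_1 = 1 * (0.268) = 0.268
  c_2 = 0
Equations for k = 0 and k = 1 (AR order 1):
  gamma(0) = phi_1 gamma(1) + c_0
  gamma(1) = phi_1 gamma(0) + c_1
Substituting the second into the first: gamma(0) (1 - phi_1^2) = c_0 + phi_1 c_1, so
  gamma(0) = (c_0 + phi_1 c_1) / (1 - phi_1^2) = (1.265856 + (0.724)(0.268)) / (1 - (0.724)^2) = 1.459888 / 0.475824 = 3.068126.
  gamma(1) = phi_1 gamma(0) + c_1 = (0.724)(3.068126) + (0.268) = 2.489323.
Therefore gamma(1) = 2.4893 (to 4 decimal places).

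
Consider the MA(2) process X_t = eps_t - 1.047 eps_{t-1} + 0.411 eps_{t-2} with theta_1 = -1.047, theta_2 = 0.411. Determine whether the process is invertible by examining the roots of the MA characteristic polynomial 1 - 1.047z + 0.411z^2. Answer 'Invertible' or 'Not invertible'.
\text{Invertible}

The MA(q) characteristic polynomial is P(z) = 1 - 1.047z + 0.411z^2.
Invertibility requires all roots to lie outside the unit circle, i.e. |z| > 1 for every root.
Set 1 + (-1.047) z + (0.411) z^2 = 0, i.e. a z^2 + b z + c = 0 with a = 0.411, b = -1.047, c = 1.
Discriminant D = b^2 - 4ac = (-1.047)^2 - 4*(0.411)*1 = 1.096209 - (1.644) = -0.547791.
D < 0, so the roots are the complex-conjugate pair z = (-b +/- i sqrt(-D)) / (2a) = 1.2737 +/- 0.9004i.
For a conjugate pair |z|^2 = z * conj(z) = (product of roots) = c/a = 1/(0.411) = 2.43309, so |z| = sqrt(2.43309) = 1.5598 for both roots.
Moduli of all roots: 1.5598, 1.5598.
All moduli strictly greater than 1? Yes.
Verdict: Invertible.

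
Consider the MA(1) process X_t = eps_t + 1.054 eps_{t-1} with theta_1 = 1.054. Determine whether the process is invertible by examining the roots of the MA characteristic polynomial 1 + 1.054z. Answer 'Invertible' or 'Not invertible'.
\text{Not invertible}

The MA(q) characteristic polynomial is P(z) = 1 + 1.054z.
Invertibility requires all roots to lie outside the unit circle, i.e. |z| > 1 for every root.
This is linear in z: 1 + (1.054) z = 0  =>  z = -1/(1.054) = -0.948767,  |z| = 0.948767.
Moduli of all roots: 0.9488.
All moduli strictly greater than 1? No.
Verdict: Not invertible.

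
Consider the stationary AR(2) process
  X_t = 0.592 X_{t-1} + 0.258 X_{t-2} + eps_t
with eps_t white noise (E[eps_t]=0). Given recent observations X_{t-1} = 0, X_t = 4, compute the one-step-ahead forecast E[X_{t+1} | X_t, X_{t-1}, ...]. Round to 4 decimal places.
E[X_{t+1} \mid \mathcal F_t] = 2.3680

For an AR(p) model X_t = c + sum_i phi_i X_{t-i} + eps_t, the
one-step-ahead conditional mean is
  E[X_{t+1} | X_t, ...] = c + sum_i phi_i X_{t+1-i}.
Substitute known values:
  E[X_{t+1} | ...] = (0.592) * (4) + (0.258) * (0)
                   = 2.3680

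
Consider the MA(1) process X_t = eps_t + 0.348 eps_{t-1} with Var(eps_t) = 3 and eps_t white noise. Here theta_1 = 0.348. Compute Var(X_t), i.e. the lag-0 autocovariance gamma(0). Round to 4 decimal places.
\gamma(0) = 3.3633

For an MA(q) process X_t = eps_t + sum_i theta_i eps_{t-i} with
Var(eps_t) = sigma^2, the variance is
  gamma(0) = sigma^2 * (1 + sum_i theta_i^2).
  sum_i theta_i^2 = (0.348)^2 = 0.121104.
  gamma(0) = 3 * (1 + 0.121104) = 3 * 1.121104 = 3.363312, which rounds to 3.3633.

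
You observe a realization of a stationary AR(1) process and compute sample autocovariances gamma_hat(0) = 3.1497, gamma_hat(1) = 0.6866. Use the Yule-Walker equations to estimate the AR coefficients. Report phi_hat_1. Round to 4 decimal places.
\hat\phi_{1} = 0.2180

The Yule-Walker equations for an AR(p) process read, in matrix form,
  Gamma_p phi = r_p,   with   (Gamma_p)_{ij} = gamma(|i - j|),
                       (r_p)_i = gamma(i),   i,j = 1..p.
Substitute the sample gammas (Toeplitz matrix and right-hand side of size 1):
  Gamma_p = [[3.1497]]
  r_p     = [0.6866]
With p = 1 this is the single equation gamma(0) phi_1 = gamma(1):
  phi_hat_1 = gamma(1) / gamma(0) = 0.6866 / 3.1497 = 0.2180.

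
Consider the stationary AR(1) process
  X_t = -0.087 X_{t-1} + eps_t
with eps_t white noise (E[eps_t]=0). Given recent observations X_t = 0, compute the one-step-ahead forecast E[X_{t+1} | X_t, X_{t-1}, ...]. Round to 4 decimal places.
E[X_{t+1} \mid \mathcal F_t] = 0.0000

For an AR(p) model X_t = c + sum_i phi_i X_{t-i} + eps_t, the
one-step-ahead conditional mean is
  E[X_{t+1} | X_t, ...] = c + sum_i phi_i X_{t+1-i}.
Substitute known values:
  E[X_{t+1} | ...] = (-0.087) * (0)
                   = 0.0000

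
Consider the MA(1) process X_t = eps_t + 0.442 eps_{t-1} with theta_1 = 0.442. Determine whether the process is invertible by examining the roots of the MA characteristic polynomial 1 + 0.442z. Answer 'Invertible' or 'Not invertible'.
\text{Invertible}

The MA(q) characteristic polynomial is P(z) = 1 + 0.442z.
Invertibility requires all roots to lie outside the unit circle, i.e. |z| > 1 for every root.
This is linear in z: 1 + (0.442) z = 0  =>  z = -1/(0.442) = -2.262443,  |z| = 2.262443.
Moduli of all roots: 2.2624.
All moduli strictly greater than 1? Yes.
Verdict: Invertible.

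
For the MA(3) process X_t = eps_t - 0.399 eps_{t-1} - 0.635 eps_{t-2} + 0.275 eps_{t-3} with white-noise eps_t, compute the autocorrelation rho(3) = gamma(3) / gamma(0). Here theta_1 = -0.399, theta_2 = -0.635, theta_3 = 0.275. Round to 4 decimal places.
\rho(3) = 0.1679

For an MA(q) process with theta_0 = 1, the autocovariance is
  gamma(k) = sigma^2 * sum_{i=0..q-k} theta_i * theta_{i+k},
and rho(k) = gamma(k) / gamma(0). Sigma^2 cancels.
  numerator   = (1)*(0.275) = 0.275.
  denominator = (1)^2 + (-0.399)^2 + (-0.635)^2 + (0.275)^2 = 1.638051.
  rho(3) = 0.275 / 1.638051 = 0.1679.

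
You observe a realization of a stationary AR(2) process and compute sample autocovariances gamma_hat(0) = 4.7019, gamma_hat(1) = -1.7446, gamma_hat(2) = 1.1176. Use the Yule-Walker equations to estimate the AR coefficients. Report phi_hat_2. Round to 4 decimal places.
\hat\phi_{2} = 0.1160

The Yule-Walker equations for an AR(p) process read, in matrix form,
  Gamma_p phi = r_p,   with   (Gamma_p)_{ij} = gamma(|i - j|),
                       (r_p)_i = gamma(i),   i,j = 1..p.
Substitute the sample gammas (Toeplitz matrix and right-hand side of size 2):
  Gamma_p = [[4.7019, -1.7446], [-1.7446, 4.7019]]
  r_p     = [-1.7446, 1.1176]
Written out:
  4.7019 phi_1 - 1.7446 phi_2 = -1.7446
  -1.7446 phi_1 + 4.7019 phi_2 = 1.1176
Solve by Cramer's rule:
  det = gamma(0)^2 - gamma(1)^2 = (4.7019)^2 - (-1.7446)^2 = 22.10786361 - 3.04362916 = 19.06423445
  phi_hat_1 = [gamma(1) gamma(0) - gamma(1) gamma(2)] / det = [(-1.7446)(4.7019) - (-1.7446)(1.1176)] / 19.06423445 = -6.25316978 / 19.06423445 = -0.328
  phi_hat_2 = [gamma(0) gamma(2) - gamma(1)^2] / det = [(4.7019)(1.1176) - (-1.7446)^2] / 19.06423445 = 2.21121428 / 19.06423445 = 0.116
So phi_hat = [-0.3280, 0.1160].
Therefore phi_hat_2 = 0.1160.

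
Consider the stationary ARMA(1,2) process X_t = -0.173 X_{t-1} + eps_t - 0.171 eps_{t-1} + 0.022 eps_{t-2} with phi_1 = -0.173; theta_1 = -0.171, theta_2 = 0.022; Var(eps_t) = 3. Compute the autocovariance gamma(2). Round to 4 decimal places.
\gamma(2) = 0.2597

Multiply the model equation by X_{t-k} and take expectations. With theta_0 = psi_0 = 1 and psi_j the MA(infinity) weights, this gives
  gamma(k) - sum_i phi_i gamma(k-i) = c_k,
  c_k = sigma^2 * sum_{j=k..q} theta_j psi_{j-k}   (c_k = 0 for k > q),
using gamma(-m) = gamma(m).
psi-weights needed (psi_j = theta_j + sum_i phi_i psi_{j-i}):
  psi_1 = theta_1 + phi_1 = -0.171 + (-0.173) = -0.344
  psi_2 = theta_2 + phi_1 psi_1 = 0.022 + (-0.173)(-0.344) = 0.081512
Right-hand sides:
  c_0 = sigma^2 (1 + theta_1 psi_1 + theta_2 psi_2) = 3 * (1 + (-0.171)(-0.344) + (0.022)(0.081512)) = 3 * 1.060617 = 3.181852
  c_1 = sigma^2 (theta_1 + theta_2 psi_1) = 3 * (-0.171 + (0.022)(-0.344)) = -0.535704
  c_2 = sigma^2 theta_2 = 3 * (0.022) = 0.066
Equations for k = 0 and k = 1 (AR order 1):
  gamma(0) = phi_1 gamma(1) + c_0
  gamma(1) = phi_1 gamma(0) + c_1
Substituting the second into the first: gamma(0) (1 - phi_1^2) = c_0 + phi_1 c_1, so
  gamma(0) = (c_0 + phi_1 c_1) / (1 - phi_1^2) = (3.181852 + (-0.173)(-0.535704)) / (1 - (-0.173)^2) = 3.274529 / 0.970071 = 3.375556.
  gamma(1) = phi_1 gamma(0) + c_1 = (-0.173)(3.375556) + (-0.535704) = -1.119675.
For k = 2: gamma(2) = phi_1 gamma(1) + c_2
  = (-0.173)(-1.119675) + (0.066) = 0.259704.
Therefore gamma(2) = 0.2597 (to 4 decimal places).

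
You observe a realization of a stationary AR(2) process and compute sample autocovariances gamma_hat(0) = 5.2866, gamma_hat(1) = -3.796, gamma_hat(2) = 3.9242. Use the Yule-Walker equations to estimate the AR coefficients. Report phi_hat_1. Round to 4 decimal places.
\hat\phi_{1} = -0.3820

The Yule-Walker equations for an AR(p) process read, in matrix form,
  Gamma_p phi = r_p,   with   (Gamma_p)_{ij} = gamma(|i - j|),
                       (r_p)_i = gamma(i),   i,j = 1..p.
Substitute the sample gammas (Toeplitz matrix and right-hand side of size 2):
  Gamma_p = [[5.2866, -3.796], [-3.796, 5.2866]]
  r_p     = [-3.796, 3.9242]
Written out:
  5.2866 phi_1 - 3.796 phi_2 = -3.796
  -3.796 phi_1 + 5.2866 phi_2 = 3.9242
Solve by Cramer's rule:
  det = gamma(0)^2 - gamma(1)^2 = (5.2866)^2 - (-3.796)^2 = 27.94813956 - 14.409616 = 13.53852356
  phi_hat_1 = [gamma(1) gamma(0) - gamma(1) gamma(2)] / det = [(-3.796)(5.2866) - (-3.796)(3.9242)] / 13.53852356 = -5.1716704 / 13.53852356 = -0.382
  phi_hat_2 = [gamma(0) gamma(2) - gamma(1)^2] / det = [(5.2866)(3.9242) - (-3.796)^2] / 13.53852356 = 6.33605972 / 13.53852356 = 0.468
So phi_hat = [-0.3820, 0.4680].
Therefore phi_hat_1 = -0.3820.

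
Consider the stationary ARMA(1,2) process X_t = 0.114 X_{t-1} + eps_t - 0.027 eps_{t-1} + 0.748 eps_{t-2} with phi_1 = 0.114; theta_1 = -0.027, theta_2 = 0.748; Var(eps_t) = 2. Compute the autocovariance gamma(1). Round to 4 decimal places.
\gamma(1) = 0.4386

Multiply the model equation by X_{t-k} and take expectations. With theta_0 = psi_0 = 1 and psi_j the MA(infinity) weights, this gives
  gamma(k) - sum_i phi_i gamma(k-i) = c_k,
  c_k = sigma^2 * sum_{j=k..q} theta_j psi_{j-k}   (c_k = 0 for k > q),
using gamma(-m) = gamma(m).
psi-weights needed (psi_j = theta_j + sum_i phi_i psi_{j-i}):
  psi_1 = theta_1 + phi_1 = -0.027 + (0.114) = 0.087
  psi_2 = theta_2 + phi_1 psi_1 = 0.748 + (0.114)(0.087) = 0.757918
Right-hand sides:
  c_0 = sigma^2 (1 + theta_1 psi_1 + theta_2 psi_2) = 2 * (1 + (-0.027)(0.087) + (0.748)(0.757918)) = 2 * 1.564574 = 3.129147
  c_1 = sigma^2 (theta_1 + theta_2 psi_1) = 2 * (-0.027 + (0.748)(0.087)) = 0.076152
  c_2 = sigma^2 theta_2 = 2 * (0.748) = 1.496
Equations for k = 0 and k = 1 (AR order 1):
  gamma(0) = phi_1 gamma(1) + c_0
  gamma(1) = phi_1 gamma(0) + c_1
Substituting the second into the first: gamma(0) (1 - phi_1^2) = c_0 + phi_1 c_1, so
  gamma(0) = (c_0 + phi_1 c_1) / (1 - phi_1^2) = (3.129147 + (0.114)(0.076152)) / (1 - (0.114)^2) = 3.137829 / 0.987004 = 3.179145.
  gamma(1) = phi_1 gamma(0) + c_1 = (0.114)(3.179145) + (0.076152) = 0.438575.
Therefore gamma(1) = 0.4386 (to 4 decimal places).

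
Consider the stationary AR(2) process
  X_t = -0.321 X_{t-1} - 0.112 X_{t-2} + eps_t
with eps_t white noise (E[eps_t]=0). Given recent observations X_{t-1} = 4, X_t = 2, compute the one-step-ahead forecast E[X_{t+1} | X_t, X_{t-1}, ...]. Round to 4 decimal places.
E[X_{t+1} \mid \mathcal F_t] = -1.0900

For an AR(p) model X_t = c + sum_i phi_i X_{t-i} + eps_t, the
one-step-ahead conditional mean is
  E[X_{t+1} | X_t, ...] = c + sum_i phi_i X_{t+1-i}.
Substitute known values:
  E[X_{t+1} | ...] = (-0.321) * (2) + (-0.112) * (4)
                   = -1.0900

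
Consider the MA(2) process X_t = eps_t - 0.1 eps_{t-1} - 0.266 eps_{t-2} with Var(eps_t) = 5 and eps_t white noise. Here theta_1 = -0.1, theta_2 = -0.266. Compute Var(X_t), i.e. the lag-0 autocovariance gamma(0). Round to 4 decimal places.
\gamma(0) = 5.4038

For an MA(q) process X_t = eps_t + sum_i theta_i eps_{t-i} with
Var(eps_t) = sigma^2, the variance is
  gamma(0) = sigma^2 * (1 + sum_i theta_i^2).
  sum_i theta_i^2 = (-0.1)^2 + (-0.266)^2 = 0.01 + 0.070756 = 0.080756.
  gamma(0) = 5 * (1 + 0.080756) = 5 * 1.080756 = 5.40378, which rounds to 5.4038.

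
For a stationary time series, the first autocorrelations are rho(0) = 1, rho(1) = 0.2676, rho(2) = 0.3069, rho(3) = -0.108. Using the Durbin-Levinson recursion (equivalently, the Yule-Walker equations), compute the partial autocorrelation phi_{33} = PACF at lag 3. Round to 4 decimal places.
\phi_{33} = -0.2730

The PACF at lag k is phi_{kk}, the last component of the solution
to the Yule-Walker system G_k phi = r_k where
  (G_k)_{ij} = rho(|i - j|), (r_k)_i = rho(i), i,j = 1..k.
Equivalently, Durbin-Levinson gives phi_{kk} iteratively:
  phi_{11} = rho(1)
  phi_{kk} = [rho(k) - sum_{j=1..k-1} phi_{k-1,j} rho(k-j)]
            / [1 - sum_{j=1..k-1} phi_{k-1,j} rho(j)],
  phi_{k,j} = phi_{k-1,j} - phi_{kk} phi_{k-1,k-j},  j = 1..k-1.
Step k = 1:
  phi_11 = rho(1) = 0.2676.
Step k = 2:
  phi_22 = [rho(2) - phi_11 rho(1)] / [1 - phi_11 rho(1)] = [0.3069 - (0.2676)(0.2676)] / [1 - (0.2676)(0.2676)]
         = 0.23529024 / 0.92839024 = 0.253439.
  Update: phi_21 = phi_11 - phi_22 phi_11 = 0.2676 - (0.253439)(0.2676) = 0.19978.
Step k = 3:
  phi_33 = [rho(3) - phi_21 rho(2) - phi_22 rho(1)] / [1 - phi_21 rho(1) - phi_22 rho(2)]
    numerator   = -0.108 - (0.19978)(0.3069) - (0.253439)(0.2676) = -0.23713266
    denominator = 1 - (0.19978)(0.2676) - (0.253439)(0.3069) = 0.86875853
  phi_33 = -0.23713266 / 0.86875853 = -0.273.
Therefore phi_{33} = -0.2730.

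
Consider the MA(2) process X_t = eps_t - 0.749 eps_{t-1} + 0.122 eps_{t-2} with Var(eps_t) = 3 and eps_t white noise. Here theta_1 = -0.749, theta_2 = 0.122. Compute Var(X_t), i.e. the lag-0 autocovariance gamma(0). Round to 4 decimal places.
\gamma(0) = 4.7277

For an MA(q) process X_t = eps_t + sum_i theta_i eps_{t-i} with
Var(eps_t) = sigma^2, the variance is
  gamma(0) = sigma^2 * (1 + sum_i theta_i^2).
  sum_i theta_i^2 = (-0.749)^2 + (0.122)^2 = 0.561001 + 0.014884 = 0.575885.
  gamma(0) = 3 * (1 + 0.575885) = 3 * 1.575885 = 4.727655, which rounds to 4.7277.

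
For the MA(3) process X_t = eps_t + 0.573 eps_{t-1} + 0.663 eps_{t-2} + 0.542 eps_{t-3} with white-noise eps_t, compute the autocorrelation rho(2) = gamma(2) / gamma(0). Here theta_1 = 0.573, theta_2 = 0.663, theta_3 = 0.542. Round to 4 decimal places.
\rho(2) = 0.4722

For an MA(q) process with theta_0 = 1, the autocovariance is
  gamma(k) = sigma^2 * sum_{i=0..q-k} theta_i * theta_{i+k},
and rho(k) = gamma(k) / gamma(0). Sigma^2 cancels.
  numerator   = (1)*(0.663) + (0.573)*(0.542) = 0.973566.
  denominator = (1)^2 + (0.573)^2 + (0.663)^2 + (0.542)^2 = 2.061662.
  rho(2) = 0.973566 / 2.061662 = 0.4722.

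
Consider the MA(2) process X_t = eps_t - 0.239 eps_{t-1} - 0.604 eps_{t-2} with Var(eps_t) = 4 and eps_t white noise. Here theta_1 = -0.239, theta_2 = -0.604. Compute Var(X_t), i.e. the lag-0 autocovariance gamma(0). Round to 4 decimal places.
\gamma(0) = 5.6877

For an MA(q) process X_t = eps_t + sum_i theta_i eps_{t-i} with
Var(eps_t) = sigma^2, the variance is
  gamma(0) = sigma^2 * (1 + sum_i theta_i^2).
  sum_i theta_i^2 = (-0.239)^2 + (-0.604)^2 = 0.057121 + 0.364816 = 0.421937.
  gamma(0) = 4 * (1 + 0.421937) = 4 * 1.421937 = 5.687748, which rounds to 5.6877.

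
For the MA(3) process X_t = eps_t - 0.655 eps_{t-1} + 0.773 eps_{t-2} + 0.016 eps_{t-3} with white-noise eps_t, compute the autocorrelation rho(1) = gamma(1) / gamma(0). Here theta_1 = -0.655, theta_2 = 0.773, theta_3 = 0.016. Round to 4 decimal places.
\rho(1) = -0.5669

For an MA(q) process with theta_0 = 1, the autocovariance is
  gamma(k) = sigma^2 * sum_{i=0..q-k} theta_i * theta_{i+k},
and rho(k) = gamma(k) / gamma(0). Sigma^2 cancels.
  numerator   = (1)*(-0.655) + (-0.655)*(0.773) + (0.773)*(0.016) = -1.148947.
  denominator = (1)^2 + (-0.655)^2 + (0.773)^2 + (0.016)^2 = 2.02681.
  rho(1) = -1.148947 / 2.02681 = -0.5669.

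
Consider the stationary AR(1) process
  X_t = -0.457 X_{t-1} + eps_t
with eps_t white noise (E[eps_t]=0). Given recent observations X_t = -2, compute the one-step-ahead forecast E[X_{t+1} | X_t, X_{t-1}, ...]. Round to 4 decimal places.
E[X_{t+1} \mid \mathcal F_t] = 0.9140

For an AR(p) model X_t = c + sum_i phi_i X_{t-i} + eps_t, the
one-step-ahead conditional mean is
  E[X_{t+1} | X_t, ...] = c + sum_i phi_i X_{t+1-i}.
Substitute known values:
  E[X_{t+1} | ...] = (-0.457) * (-2)
                   = 0.9140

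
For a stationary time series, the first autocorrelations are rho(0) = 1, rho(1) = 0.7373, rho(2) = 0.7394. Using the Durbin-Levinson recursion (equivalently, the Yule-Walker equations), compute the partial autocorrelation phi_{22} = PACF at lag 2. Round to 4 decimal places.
\phi_{22} = 0.4290

The PACF at lag k is phi_{kk}, the last component of the solution
to the Yule-Walker system G_k phi = r_k where
  (G_k)_{ij} = rho(|i - j|), (r_k)_i = rho(i), i,j = 1..k.
Equivalently, Durbin-Levinson gives phi_{kk} iteratively:
  phi_{11} = rho(1)
  phi_{kk} = [rho(k) - sum_{j=1..k-1} phi_{k-1,j} rho(k-j)]
            / [1 - sum_{j=1..k-1} phi_{k-1,j} rho(j)],
  phi_{k,j} = phi_{k-1,j} - phi_{kk} phi_{k-1,k-j},  j = 1..k-1.
Step k = 1:
  phi_11 = rho(1) = 0.7373.
Step k = 2:
  phi_22 = [rho(2) - phi_11 rho(1)] / [1 - phi_11 rho(1)] = [0.7394 - (0.7373)(0.7373)] / [1 - (0.7373)(0.7373)]
         = 0.19578871 / 0.45638871 = 0.429.
Therefore phi_{22} = 0.4290.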